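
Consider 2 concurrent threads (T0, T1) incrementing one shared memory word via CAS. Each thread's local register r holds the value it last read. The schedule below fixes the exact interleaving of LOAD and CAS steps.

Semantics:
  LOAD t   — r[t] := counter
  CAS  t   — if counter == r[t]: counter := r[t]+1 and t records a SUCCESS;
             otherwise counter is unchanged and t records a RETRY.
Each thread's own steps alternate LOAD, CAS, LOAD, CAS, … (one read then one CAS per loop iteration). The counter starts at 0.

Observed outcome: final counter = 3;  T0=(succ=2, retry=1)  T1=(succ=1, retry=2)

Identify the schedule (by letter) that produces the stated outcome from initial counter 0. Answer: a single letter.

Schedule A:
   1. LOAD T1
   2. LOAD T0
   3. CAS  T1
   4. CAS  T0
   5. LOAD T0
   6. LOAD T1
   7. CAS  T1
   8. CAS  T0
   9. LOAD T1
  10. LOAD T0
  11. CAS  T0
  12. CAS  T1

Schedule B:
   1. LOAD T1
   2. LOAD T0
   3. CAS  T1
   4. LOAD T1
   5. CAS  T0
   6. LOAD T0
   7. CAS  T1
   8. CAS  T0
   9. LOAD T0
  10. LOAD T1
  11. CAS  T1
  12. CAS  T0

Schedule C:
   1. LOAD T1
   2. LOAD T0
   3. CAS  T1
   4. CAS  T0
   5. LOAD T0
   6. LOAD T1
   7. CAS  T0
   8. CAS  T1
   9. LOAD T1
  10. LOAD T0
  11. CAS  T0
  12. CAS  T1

C

Tracing schedule C:
1. LOAD T1 → mem=0 r[T1]=0 [LOAD]
2. LOAD T0 → mem=0 r[T0]=0 [LOAD]
3. CAS T1 → mem=1 r[T1]=0 [OK]
4. CAS T0 → mem=1 r[T0]=0 [RETRY]
5. LOAD T0 → mem=1 r[T0]=1 [LOAD]
6. LOAD T1 → mem=1 r[T1]=1 [LOAD]
7. CAS T0 → mem=2 r[T0]=1 [OK]
8. CAS T1 → mem=2 r[T1]=1 [RETRY]
9. LOAD T1 → mem=2 r[T1]=2 [LOAD]
10. LOAD T0 → mem=2 r[T0]=2 [LOAD]
11. CAS T0 → mem=3 r[T0]=2 [OK]
12. CAS T1 → mem=3 r[T1]=2 [RETRY]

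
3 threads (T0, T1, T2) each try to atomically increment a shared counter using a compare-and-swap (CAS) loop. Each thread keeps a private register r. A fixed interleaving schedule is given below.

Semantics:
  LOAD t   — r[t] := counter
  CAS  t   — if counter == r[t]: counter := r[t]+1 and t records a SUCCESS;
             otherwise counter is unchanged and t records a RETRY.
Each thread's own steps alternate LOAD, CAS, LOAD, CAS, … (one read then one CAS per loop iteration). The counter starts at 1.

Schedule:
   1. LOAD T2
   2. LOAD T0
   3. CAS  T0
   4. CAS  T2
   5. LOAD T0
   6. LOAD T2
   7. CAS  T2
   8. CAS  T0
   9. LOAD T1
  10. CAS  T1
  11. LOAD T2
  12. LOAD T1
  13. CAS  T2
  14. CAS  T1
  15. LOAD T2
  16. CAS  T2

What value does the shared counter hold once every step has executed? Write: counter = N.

step 1: T2 LOAD ⇒ load; ctr=1 reg=1
step 2: T0 LOAD ⇒ load; ctr=1 reg=1
step 3: T0 CAS ⇒ ok; ctr=2 reg=1
step 4: T2 CAS ⇒ retry; ctr=2 reg=1
step 5: T0 LOAD ⇒ load; ctr=2 reg=2
step 6: T2 LOAD ⇒ load; ctr=2 reg=2
step 7: T2 CAS ⇒ ok; ctr=3 reg=2
step 8: T0 CAS ⇒ retry; ctr=3 reg=2
step 9: T1 LOAD ⇒ load; ctr=3 reg=3
step 10: T1 CAS ⇒ ok; ctr=4 reg=3
step 11: T2 LOAD ⇒ load; ctr=4 reg=4
step 12: T1 LOAD ⇒ load; ctr=4 reg=4
step 13: T2 CAS ⇒ ok; ctr=5 reg=4
step 14: T1 CAS ⇒ retry; ctr=5 reg=4
step 15: T2 LOAD ⇒ load; ctr=5 reg=5
step 16: T2 CAS ⇒ ok; ctr=6 reg=5

counter = 6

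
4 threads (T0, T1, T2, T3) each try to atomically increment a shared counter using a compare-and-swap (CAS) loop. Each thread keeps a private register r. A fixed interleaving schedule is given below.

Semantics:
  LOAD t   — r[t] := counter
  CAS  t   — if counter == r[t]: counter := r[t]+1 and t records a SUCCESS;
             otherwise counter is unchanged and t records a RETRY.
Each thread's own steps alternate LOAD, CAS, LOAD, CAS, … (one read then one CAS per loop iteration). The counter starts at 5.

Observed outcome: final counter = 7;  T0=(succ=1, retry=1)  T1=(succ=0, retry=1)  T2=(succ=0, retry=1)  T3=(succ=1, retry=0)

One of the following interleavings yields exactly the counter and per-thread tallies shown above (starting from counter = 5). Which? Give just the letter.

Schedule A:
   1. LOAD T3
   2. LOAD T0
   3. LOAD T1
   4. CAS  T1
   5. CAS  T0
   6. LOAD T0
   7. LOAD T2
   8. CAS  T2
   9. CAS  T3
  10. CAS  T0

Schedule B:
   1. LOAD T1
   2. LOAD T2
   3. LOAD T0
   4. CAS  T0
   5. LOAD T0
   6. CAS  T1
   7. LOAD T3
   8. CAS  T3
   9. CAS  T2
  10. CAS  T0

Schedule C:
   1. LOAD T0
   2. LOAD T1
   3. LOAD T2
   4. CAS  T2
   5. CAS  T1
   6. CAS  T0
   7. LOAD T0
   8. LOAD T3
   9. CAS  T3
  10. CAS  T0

B

Run B:
   1) LOAD T1:  M=5  r_T1=5
   2) LOAD T2:  M=5  r_T2=5
   3) LOAD T0:  M=5  r_T0=5
   4) CAS  T0:  M=6  r_T0=5 ✓
   5) LOAD T0:  M=6  r_T0=6
   6) CAS  T1:  M=6  r_T1=5 ✗
   7) LOAD T3:  M=6  r_T3=6
   8) CAS  T3:  M=7  r_T3=6 ✓
   9) CAS  T2:  M=7  r_T2=5 ✗
  10) CAS  T0:  M=7  r_T0=6 ✗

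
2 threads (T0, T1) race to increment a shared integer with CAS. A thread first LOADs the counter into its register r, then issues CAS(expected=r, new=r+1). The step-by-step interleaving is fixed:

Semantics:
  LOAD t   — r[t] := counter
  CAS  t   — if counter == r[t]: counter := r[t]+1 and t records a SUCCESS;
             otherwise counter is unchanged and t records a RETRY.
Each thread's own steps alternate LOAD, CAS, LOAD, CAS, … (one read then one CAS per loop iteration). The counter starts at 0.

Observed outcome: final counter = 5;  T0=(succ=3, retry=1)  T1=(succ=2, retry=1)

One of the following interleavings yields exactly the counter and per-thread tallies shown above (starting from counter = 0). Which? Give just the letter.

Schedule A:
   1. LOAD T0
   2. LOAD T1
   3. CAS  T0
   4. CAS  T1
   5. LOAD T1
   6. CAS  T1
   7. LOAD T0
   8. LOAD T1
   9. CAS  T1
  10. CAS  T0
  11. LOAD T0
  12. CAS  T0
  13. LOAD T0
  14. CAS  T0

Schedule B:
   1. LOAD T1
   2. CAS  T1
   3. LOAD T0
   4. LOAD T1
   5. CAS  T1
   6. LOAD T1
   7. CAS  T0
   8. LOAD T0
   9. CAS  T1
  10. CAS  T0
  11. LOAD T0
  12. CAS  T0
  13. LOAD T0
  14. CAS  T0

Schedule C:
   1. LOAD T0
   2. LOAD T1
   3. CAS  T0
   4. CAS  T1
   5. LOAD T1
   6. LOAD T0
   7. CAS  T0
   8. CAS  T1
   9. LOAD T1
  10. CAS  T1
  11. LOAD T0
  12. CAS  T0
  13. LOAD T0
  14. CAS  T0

A

Tracing schedule A:
step 1: T0 LOAD ⇒ load; ctr=0 reg=0
step 2: T1 LOAD ⇒ load; ctr=0 reg=0
step 3: T0 CAS ⇒ ok; ctr=1 reg=0
step 4: T1 CAS ⇒ retry; ctr=1 reg=0
step 5: T1 LOAD ⇒ load; ctr=1 reg=1
step 6: T1 CAS ⇒ ok; ctr=2 reg=1
step 7: T0 LOAD ⇒ load; ctr=2 reg=2
step 8: T1 LOAD ⇒ load; ctr=2 reg=2
step 9: T1 CAS ⇒ ok; ctr=3 reg=2
step 10: T0 CAS ⇒ retry; ctr=3 reg=2
step 11: T0 LOAD ⇒ load; ctr=3 reg=3
step 12: T0 CAS ⇒ ok; ctr=4 reg=3
step 13: T0 LOAD ⇒ load; ctr=4 reg=4
step 14: T0 CAS ⇒ ok; ctr=5 reg=4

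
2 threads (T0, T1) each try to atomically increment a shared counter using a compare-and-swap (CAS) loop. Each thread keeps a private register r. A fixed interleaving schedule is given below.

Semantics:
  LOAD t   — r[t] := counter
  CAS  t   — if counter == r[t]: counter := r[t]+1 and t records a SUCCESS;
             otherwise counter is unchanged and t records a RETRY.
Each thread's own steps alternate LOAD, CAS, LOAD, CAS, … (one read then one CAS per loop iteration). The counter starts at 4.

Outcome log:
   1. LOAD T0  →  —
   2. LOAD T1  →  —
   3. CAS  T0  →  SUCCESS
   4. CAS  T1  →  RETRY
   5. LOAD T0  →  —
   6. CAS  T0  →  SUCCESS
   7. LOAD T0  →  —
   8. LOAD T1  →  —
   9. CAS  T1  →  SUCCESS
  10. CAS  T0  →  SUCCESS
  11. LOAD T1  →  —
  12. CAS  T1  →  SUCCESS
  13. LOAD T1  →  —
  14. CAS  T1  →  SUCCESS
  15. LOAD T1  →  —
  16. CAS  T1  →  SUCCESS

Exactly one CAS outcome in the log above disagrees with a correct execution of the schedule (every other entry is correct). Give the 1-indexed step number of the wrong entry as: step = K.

step = 10

Correct run:
   1) LOAD T0:  M=4  r_T0=4
   2) LOAD T1:  M=4  r_T1=4
   3) CAS  T0:  M=5  r_T0=4 ✓
   4) CAS  T1:  M=5  r_T1=4 ✗
   5) LOAD T0:  M=5  r_T0=5
   6) CAS  T0:  M=6  r_T0=5 ✓
   7) LOAD T0:  M=6  r_T0=6
   8) LOAD T1:  M=6  r_T1=6
   9) CAS  T1:  M=7  r_T1=6 ✓
  10) CAS  T0:  M=7  r_T0=6 ✗
  11) LOAD T1:  M=7  r_T1=7
  12) CAS  T1:  M=8  r_T1=7 ✓
  13) LOAD T1:  M=8  r_T1=8
  14) CAS  T1:  M=9  r_T1=8 ✓
  15) LOAD T1:  M=9  r_T1=9
  16) CAS  T1:  M=10  r_T1=9 ✓
Mismatch at 10.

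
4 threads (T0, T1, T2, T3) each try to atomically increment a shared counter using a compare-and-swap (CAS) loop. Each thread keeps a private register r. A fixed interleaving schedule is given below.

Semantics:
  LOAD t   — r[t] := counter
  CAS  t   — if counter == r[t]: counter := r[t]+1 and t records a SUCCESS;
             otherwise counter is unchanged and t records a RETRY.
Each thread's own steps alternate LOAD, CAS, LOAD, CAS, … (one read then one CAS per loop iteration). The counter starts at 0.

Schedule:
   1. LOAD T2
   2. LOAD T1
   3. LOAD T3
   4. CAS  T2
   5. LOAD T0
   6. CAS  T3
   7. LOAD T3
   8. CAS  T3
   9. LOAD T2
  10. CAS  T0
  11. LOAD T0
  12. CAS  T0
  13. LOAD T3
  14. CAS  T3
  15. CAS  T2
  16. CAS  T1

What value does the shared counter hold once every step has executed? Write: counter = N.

counter = 4

#1 T2 reads 0
#2 T1 reads 0
#3 T3 reads 0
#4 T2 CAS(0→1) writes; counter now 1
#5 T0 reads 1
#6 T3 CAS(0→1) fails; counter now 1
#7 T3 reads 1
#8 T3 CAS(1→2) writes; counter now 2
#9 T2 reads 2
#10 T0 CAS(1→2) fails; counter now 2
#11 T0 reads 2
#12 T0 CAS(2→3) writes; counter now 3
#13 T3 reads 3
#14 T3 CAS(3→4) writes; counter now 4
#15 T2 CAS(2→3) fails; counter now 4
#16 T1 CAS(0→1) fails; counter now 4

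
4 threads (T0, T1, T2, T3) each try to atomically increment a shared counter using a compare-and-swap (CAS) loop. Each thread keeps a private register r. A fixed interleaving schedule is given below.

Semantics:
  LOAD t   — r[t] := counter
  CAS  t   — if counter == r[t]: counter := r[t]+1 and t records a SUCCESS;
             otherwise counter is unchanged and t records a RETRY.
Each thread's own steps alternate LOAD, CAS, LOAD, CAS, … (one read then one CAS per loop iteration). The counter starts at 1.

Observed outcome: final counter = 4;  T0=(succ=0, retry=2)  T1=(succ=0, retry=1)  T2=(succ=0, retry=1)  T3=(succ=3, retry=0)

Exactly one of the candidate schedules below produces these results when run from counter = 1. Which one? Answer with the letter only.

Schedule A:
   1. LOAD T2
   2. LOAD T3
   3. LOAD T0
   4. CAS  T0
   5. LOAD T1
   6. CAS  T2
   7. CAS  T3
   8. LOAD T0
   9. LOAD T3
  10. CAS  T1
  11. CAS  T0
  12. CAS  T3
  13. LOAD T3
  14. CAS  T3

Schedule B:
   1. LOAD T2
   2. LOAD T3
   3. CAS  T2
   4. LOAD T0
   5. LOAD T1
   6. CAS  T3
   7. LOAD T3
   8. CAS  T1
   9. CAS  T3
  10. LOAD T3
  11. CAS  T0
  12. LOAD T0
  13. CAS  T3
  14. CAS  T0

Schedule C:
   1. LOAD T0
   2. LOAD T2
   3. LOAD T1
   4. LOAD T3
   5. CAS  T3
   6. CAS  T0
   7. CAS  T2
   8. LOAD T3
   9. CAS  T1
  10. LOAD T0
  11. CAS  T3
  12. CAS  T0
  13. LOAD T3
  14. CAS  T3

Tracing schedule C:
   1) LOAD T0:  M=1  r_T0=1
   2) LOAD T2:  M=1  r_T2=1
   3) LOAD T1:  M=1  r_T1=1
   4) LOAD T3:  M=1  r_T3=1
   5) CAS  T3:  M=2  r_T3=1 ✓
   6) CAS  T0:  M=2  r_T0=1 ✗
   7) CAS  T2:  M=2  r_T2=1 ✗
   8) LOAD T3:  M=2  r_T3=2
   9) CAS  T1:  M=2  r_T1=1 ✗
  10) LOAD T0:  M=2  r_T0=2
  11) CAS  T3:  M=3  r_T3=2 ✓
  12) CAS  T0:  M=3  r_T0=2 ✗
  13) LOAD T3:  M=3  r_T3=3
  14) CAS  T3:  M=4  r_T3=3 ✓

C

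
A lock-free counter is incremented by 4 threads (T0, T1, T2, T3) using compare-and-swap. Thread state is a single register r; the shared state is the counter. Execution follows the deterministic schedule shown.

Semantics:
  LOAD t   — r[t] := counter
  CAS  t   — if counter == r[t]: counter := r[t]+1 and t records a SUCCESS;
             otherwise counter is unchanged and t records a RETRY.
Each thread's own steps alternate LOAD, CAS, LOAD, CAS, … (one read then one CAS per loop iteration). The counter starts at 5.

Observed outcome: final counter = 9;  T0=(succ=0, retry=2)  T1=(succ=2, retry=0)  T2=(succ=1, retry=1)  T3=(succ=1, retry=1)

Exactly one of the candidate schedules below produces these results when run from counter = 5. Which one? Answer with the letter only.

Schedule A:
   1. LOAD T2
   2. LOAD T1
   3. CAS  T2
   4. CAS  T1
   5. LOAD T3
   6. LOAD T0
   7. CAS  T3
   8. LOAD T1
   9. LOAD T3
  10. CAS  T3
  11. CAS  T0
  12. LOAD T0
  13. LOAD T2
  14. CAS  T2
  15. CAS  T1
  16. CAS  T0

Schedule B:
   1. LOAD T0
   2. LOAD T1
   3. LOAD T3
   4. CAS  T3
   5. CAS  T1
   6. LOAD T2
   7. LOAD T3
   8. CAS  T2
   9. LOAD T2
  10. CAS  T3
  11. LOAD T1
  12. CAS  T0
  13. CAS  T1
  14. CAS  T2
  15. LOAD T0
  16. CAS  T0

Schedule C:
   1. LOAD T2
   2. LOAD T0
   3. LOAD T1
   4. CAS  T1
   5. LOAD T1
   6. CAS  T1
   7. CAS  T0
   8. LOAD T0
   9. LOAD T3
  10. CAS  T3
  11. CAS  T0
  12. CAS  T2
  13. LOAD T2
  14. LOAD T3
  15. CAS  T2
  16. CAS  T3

C

Simulating candidate C:
T2 LOAD — after: cnt=5, r=5 — load
T0 LOAD — after: cnt=5, r=5 — load
T1 LOAD — after: cnt=5, r=5 — load
T1 CAS — after: cnt=6, r=5 — ok
T1 LOAD — after: cnt=6, r=6 — load
T1 CAS — after: cnt=7, r=6 — ok
T0 CAS — after: cnt=7, r=5 — retry
T0 LOAD — after: cnt=7, r=7 — load
T3 LOAD — after: cnt=7, r=7 — load
T3 CAS — after: cnt=8, r=7 — ok
T0 CAS — after: cnt=8, r=7 — retry
T2 CAS — after: cnt=8, r=5 — retry
T2 LOAD — after: cnt=8, r=8 — load
T3 LOAD — after: cnt=8, r=8 — load
T2 CAS — after: cnt=9, r=8 — ok
T3 CAS — after: cnt=9, r=8 — retry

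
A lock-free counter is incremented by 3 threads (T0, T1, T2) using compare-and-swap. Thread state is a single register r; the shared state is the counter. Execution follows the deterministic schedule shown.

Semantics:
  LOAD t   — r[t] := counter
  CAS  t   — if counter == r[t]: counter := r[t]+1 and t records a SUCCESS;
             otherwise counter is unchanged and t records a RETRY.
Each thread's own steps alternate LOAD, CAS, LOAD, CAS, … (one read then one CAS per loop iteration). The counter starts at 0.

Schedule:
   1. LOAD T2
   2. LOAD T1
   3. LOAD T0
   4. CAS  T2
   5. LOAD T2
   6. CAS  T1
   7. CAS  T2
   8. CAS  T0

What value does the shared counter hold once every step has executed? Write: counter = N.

1. LOAD T2 → mem=0 r[T2]=0 [LOAD]
2. LOAD T1 → mem=0 r[T1]=0 [LOAD]
3. LOAD T0 → mem=0 r[T0]=0 [LOAD]
4. CAS T2 → mem=1 r[T2]=0 [OK]
5. LOAD T2 → mem=1 r[T2]=1 [LOAD]
6. CAS T1 → mem=1 r[T1]=0 [RETRY]
7. CAS T2 → mem=2 r[T2]=1 [OK]
8. CAS T0 → mem=2 r[T0]=0 [RETRY]

counter = 2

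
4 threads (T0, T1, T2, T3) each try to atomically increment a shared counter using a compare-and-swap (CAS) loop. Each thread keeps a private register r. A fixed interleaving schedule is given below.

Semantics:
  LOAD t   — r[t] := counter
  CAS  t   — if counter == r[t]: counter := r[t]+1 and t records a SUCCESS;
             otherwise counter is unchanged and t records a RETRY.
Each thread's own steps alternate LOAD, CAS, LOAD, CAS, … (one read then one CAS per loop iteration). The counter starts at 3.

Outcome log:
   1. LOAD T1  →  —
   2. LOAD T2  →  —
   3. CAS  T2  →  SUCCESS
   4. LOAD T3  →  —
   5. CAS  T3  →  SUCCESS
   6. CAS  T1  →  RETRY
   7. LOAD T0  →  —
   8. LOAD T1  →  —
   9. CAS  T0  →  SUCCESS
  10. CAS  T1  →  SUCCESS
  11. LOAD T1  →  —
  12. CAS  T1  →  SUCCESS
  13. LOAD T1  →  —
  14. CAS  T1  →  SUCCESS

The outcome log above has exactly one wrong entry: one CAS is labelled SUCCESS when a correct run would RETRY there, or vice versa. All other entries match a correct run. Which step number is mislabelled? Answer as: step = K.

Correct run:
T1 LOAD — after: cnt=3, r=3 — load
T2 LOAD — after: cnt=3, r=3 — load
T2 CAS — after: cnt=4, r=3 — ok
T3 LOAD — after: cnt=4, r=4 — load
T3 CAS — after: cnt=5, r=4 — ok
T1 CAS — after: cnt=5, r=3 — retry
T0 LOAD — after: cnt=5, r=5 — load
T1 LOAD — after: cnt=5, r=5 — load
T0 CAS — after: cnt=6, r=5 — ok
T1 CAS — after: cnt=6, r=5 — retry
T1 LOAD — after: cnt=6, r=6 — load
T1 CAS — after: cnt=7, r=6 — ok
T1 LOAD — after: cnt=7, r=7 — load
T1 CAS — after: cnt=8, r=7 — ok
Mismatch at 10.

step = 10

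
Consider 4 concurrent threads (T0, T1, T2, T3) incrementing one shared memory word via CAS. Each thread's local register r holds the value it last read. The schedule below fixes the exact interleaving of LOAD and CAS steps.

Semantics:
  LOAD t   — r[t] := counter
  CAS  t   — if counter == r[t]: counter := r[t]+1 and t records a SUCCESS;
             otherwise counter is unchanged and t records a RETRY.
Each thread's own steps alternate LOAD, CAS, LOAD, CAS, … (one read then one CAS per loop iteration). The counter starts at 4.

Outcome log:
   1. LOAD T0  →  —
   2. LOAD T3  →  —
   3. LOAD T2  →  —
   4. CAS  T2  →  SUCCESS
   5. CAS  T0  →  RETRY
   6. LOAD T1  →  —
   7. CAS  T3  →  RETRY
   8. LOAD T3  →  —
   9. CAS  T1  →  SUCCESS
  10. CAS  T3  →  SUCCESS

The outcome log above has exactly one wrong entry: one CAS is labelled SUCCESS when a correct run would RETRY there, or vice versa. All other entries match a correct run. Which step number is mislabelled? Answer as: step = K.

step = 10

Reference trace:
#1 T0 reads 4
#2 T3 reads 4
#3 T2 reads 4
#4 T2 CAS(4→5) writes; counter now 5
#5 T0 CAS(4→5) fails; counter now 5
#6 T1 reads 5
#7 T3 CAS(4→5) fails; counter now 5
#8 T3 reads 5
#9 T1 CAS(5→6) writes; counter now 6
#10 T3 CAS(5→6) fails; counter now 6
Mismatch at 10.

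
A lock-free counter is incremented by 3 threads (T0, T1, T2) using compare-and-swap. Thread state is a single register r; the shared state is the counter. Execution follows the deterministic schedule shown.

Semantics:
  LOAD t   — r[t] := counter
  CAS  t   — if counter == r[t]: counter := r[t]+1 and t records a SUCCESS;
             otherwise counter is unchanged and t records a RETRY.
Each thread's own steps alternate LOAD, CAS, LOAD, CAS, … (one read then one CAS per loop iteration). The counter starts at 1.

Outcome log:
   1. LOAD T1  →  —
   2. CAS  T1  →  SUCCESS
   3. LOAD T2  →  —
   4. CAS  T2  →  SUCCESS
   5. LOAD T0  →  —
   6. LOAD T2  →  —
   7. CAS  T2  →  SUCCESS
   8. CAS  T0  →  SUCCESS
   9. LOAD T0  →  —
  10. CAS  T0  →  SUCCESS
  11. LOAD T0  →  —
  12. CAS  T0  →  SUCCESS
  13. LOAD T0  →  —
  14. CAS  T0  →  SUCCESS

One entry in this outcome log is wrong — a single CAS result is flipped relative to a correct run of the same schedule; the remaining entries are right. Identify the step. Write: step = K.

Correct run:
[1] T1.load  rd  (counter 1, T1.r 1)
[2] T1.cas  hit  (counter 2, T1.r 1)
[3] T2.load  rd  (counter 2, T2.r 2)
[4] T2.cas  hit  (counter 3, T2.r 2)
[5] T0.load  rd  (counter 3, T0.r 3)
[6] T2.load  rd  (counter 3, T2.r 3)
[7] T2.cas  hit  (counter 4, T2.r 3)
[8] T0.cas  miss  (counter 4, T0.r 3)
[9] T0.load  rd  (counter 4, T0.r 4)
[10] T0.cas  hit  (counter 5, T0.r 4)
[11] T0.load  rd  (counter 5, T0.r 5)
[12] T0.cas  hit  (counter 6, T0.r 5)
[13] T0.load  rd  (counter 6, T0.r 6)
[14] T0.cas  hit  (counter 7, T0.r 6)
Flip is step 8.

step = 8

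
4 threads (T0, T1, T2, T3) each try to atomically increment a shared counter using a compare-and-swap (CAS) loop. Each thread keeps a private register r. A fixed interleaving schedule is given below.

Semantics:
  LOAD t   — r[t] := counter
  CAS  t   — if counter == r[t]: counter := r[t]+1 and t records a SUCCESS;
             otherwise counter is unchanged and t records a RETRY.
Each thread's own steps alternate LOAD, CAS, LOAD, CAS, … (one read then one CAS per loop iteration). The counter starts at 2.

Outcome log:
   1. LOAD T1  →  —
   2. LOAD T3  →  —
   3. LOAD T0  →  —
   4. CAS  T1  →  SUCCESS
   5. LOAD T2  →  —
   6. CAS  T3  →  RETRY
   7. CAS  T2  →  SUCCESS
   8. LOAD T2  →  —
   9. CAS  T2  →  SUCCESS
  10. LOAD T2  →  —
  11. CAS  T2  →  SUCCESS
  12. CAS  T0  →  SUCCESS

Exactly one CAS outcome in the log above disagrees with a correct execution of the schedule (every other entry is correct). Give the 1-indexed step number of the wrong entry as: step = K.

Reference trace:
1. LOAD T1 → mem=2 r[T1]=2 [LOAD]
2. LOAD T3 → mem=2 r[T3]=2 [LOAD]
3. LOAD T0 → mem=2 r[T0]=2 [LOAD]
4. CAS T1 → mem=3 r[T1]=2 [OK]
5. LOAD T2 → mem=3 r[T2]=3 [LOAD]
6. CAS T3 → mem=3 r[T3]=2 [RETRY]
7. CAS T2 → mem=4 r[T2]=3 [OK]
8. LOAD T2 → mem=4 r[T2]=4 [LOAD]
9. CAS T2 → mem=5 r[T2]=4 [OK]
10. LOAD T2 → mem=5 r[T2]=5 [LOAD]
11. CAS T2 → mem=6 r[T2]=5 [OK]
12. CAS T0 → mem=6 r[T0]=2 [RETRY]
Log disagrees first at step 12.

step = 12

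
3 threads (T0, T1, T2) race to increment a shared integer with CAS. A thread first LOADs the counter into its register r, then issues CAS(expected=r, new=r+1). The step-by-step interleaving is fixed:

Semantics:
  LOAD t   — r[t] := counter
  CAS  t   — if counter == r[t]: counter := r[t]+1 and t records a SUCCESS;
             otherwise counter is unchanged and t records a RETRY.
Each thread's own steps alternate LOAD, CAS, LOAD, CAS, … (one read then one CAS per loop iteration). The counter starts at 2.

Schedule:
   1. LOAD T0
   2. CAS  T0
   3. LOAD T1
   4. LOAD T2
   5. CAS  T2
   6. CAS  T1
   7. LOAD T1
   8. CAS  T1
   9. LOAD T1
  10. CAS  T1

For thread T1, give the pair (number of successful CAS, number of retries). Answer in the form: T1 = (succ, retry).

T1 = (2, 1)

   1) LOAD T0:  M=2  r_T0=2
   2) CAS  T0:  M=3  r_T0=2 ✓
   3) LOAD T1:  M=3  r_T1=3
   4) LOAD T2:  M=3  r_T2=3
   5) CAS  T2:  M=4  r_T2=3 ✓
   6) CAS  T1:  M=4  r_T1=3 ✗
   7) LOAD T1:  M=4  r_T1=4
   8) CAS  T1:  M=5  r_T1=4 ✓
   9) LOAD T1:  M=5  r_T1=5
  10) CAS  T1:  M=6  r_T1=5 ✓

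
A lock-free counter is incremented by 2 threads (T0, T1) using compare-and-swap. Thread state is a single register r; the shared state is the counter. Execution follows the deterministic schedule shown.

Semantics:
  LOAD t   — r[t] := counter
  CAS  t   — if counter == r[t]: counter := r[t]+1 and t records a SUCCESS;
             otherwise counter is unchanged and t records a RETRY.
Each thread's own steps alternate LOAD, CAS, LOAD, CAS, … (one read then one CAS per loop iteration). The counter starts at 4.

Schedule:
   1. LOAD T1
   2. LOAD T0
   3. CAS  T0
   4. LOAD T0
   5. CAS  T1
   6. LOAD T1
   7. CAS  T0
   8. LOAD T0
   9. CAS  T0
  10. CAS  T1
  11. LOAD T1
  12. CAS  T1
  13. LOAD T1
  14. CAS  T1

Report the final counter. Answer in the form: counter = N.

counter = 9

#1 T1 reads 4
#2 T0 reads 4
#3 T0 CAS(4→5) writes; counter now 5
#4 T0 reads 5
#5 T1 CAS(4→5) fails; counter now 5
#6 T1 reads 5
#7 T0 CAS(5→6) writes; counter now 6
#8 T0 reads 6
#9 T0 CAS(6→7) writes; counter now 7
#10 T1 CAS(5→6) fails; counter now 7
#11 T1 reads 7
#12 T1 CAS(7→8) writes; counter now 8
#13 T1 reads 8
#14 T1 CAS(8→9) writes; counter now 9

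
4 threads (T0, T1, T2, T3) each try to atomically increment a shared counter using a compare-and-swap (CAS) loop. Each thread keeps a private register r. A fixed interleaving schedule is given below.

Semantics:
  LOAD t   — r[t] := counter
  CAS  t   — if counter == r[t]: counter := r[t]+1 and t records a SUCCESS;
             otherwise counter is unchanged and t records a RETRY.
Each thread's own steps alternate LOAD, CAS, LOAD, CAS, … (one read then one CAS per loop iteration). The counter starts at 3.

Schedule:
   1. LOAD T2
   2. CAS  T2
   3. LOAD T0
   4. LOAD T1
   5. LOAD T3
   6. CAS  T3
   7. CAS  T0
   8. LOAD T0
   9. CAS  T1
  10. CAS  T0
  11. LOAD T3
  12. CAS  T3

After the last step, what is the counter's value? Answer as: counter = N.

counter = 7

T2 LOAD — after: cnt=3, r=3 — load
T2 CAS — after: cnt=4, r=3 — ok
T0 LOAD — after: cnt=4, r=4 — load
T1 LOAD — after: cnt=4, r=4 — load
T3 LOAD — after: cnt=4, r=4 — load
T3 CAS — after: cnt=5, r=4 — ok
T0 CAS — after: cnt=5, r=4 — retry
T0 LOAD — after: cnt=5, r=5 — load
T1 CAS — after: cnt=5, r=4 — retry
T0 CAS — after: cnt=6, r=5 — ok
T3 LOAD — after: cnt=6, r=6 — load
T3 CAS — after: cnt=7, r=6 — ok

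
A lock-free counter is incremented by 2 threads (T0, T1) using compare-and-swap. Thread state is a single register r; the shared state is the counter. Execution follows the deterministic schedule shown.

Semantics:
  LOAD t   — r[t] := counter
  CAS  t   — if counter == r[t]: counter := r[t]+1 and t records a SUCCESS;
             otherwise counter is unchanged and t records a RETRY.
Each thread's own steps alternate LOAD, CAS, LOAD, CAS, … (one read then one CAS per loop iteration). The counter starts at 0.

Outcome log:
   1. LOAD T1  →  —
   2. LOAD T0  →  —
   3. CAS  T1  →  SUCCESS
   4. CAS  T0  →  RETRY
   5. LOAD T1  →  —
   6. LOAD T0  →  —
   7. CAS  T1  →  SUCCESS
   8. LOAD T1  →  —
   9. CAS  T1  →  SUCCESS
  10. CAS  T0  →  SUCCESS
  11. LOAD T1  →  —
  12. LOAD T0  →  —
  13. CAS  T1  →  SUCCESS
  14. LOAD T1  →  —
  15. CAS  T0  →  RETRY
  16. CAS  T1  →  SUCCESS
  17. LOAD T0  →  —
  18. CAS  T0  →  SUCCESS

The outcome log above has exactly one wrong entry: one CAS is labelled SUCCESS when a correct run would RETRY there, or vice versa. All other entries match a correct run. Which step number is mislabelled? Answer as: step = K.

step = 10

Correct run:
step 1: T1 LOAD ⇒ load; ctr=0 reg=0
step 2: T0 LOAD ⇒ load; ctr=0 reg=0
step 3: T1 CAS ⇒ ok; ctr=1 reg=0
step 4: T0 CAS ⇒ retry; ctr=1 reg=0
step 5: T1 LOAD ⇒ load; ctr=1 reg=1
step 6: T0 LOAD ⇒ load; ctr=1 reg=1
step 7: T1 CAS ⇒ ok; ctr=2 reg=1
step 8: T1 LOAD ⇒ load; ctr=2 reg=2
step 9: T1 CAS ⇒ ok; ctr=3 reg=2
step 10: T0 CAS ⇒ retry; ctr=3 reg=1
step 11: T1 LOAD ⇒ load; ctr=3 reg=3
step 12: T0 LOAD ⇒ load; ctr=3 reg=3
step 13: T1 CAS ⇒ ok; ctr=4 reg=3
step 14: T1 LOAD ⇒ load; ctr=4 reg=4
step 15: T0 CAS ⇒ retry; ctr=4 reg=3
step 16: T1 CAS ⇒ ok; ctr=5 reg=4
step 17: T0 LOAD ⇒ load; ctr=5 reg=5
step 18: T0 CAS ⇒ ok; ctr=6 reg=5
Mismatch at 10.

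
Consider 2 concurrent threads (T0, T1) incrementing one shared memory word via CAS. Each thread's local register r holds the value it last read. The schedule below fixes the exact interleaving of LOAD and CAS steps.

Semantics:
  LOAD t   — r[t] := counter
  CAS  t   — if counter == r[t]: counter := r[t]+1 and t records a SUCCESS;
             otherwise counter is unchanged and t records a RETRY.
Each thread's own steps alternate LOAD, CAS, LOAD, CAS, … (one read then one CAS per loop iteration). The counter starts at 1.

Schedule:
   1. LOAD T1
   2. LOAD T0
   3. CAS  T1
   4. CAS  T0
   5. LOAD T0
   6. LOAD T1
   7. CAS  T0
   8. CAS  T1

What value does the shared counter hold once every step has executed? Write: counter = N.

counter = 3

[1] T1.load  rd  (counter 1, T1.r 1)
[2] T0.load  rd  (counter 1, T0.r 1)
[3] T1.cas  hit  (counter 2, T1.r 1)
[4] T0.cas  miss  (counter 2, T0.r 1)
[5] T0.load  rd  (counter 2, T0.r 2)
[6] T1.load  rd  (counter 2, T1.r 2)
[7] T0.cas  hit  (counter 3, T0.r 2)
[8] T1.cas  miss  (counter 3, T1.r 2)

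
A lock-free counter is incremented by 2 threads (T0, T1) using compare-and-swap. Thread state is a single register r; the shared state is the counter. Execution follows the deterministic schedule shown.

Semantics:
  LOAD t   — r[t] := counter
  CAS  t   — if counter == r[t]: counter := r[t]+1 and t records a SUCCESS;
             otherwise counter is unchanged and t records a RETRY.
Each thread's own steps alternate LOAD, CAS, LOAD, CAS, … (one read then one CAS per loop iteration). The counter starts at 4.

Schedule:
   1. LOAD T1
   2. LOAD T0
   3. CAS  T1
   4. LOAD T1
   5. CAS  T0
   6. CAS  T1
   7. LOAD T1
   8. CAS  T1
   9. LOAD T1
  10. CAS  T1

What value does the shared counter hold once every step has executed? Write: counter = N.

counter = 8

   1) LOAD T1:  M=4  r_T1=4
   2) LOAD T0:  M=4  r_T0=4
   3) CAS  T1:  M=5  r_T1=4 ✓
   4) LOAD T1:  M=5  r_T1=5
   5) CAS  T0:  M=5  r_T0=4 ✗
   6) CAS  T1:  M=6  r_T1=5 ✓
   7) LOAD T1:  M=6  r_T1=6
   8) CAS  T1:  M=7  r_T1=6 ✓
   9) LOAD T1:  M=7  r_T1=7
  10) CAS  T1:  M=8  r_T1=7 ✓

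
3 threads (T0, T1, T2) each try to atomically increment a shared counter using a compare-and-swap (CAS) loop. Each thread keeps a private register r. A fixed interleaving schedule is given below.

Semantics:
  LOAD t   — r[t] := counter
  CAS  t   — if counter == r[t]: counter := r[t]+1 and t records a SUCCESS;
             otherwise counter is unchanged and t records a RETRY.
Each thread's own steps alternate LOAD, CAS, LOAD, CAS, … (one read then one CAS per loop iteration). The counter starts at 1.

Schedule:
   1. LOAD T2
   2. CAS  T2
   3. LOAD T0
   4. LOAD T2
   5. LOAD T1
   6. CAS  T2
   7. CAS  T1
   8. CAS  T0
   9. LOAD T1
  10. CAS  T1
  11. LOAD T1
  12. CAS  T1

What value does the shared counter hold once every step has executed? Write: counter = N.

[1] T2.load  rd  (counter 1, T2.r 1)
[2] T2.cas  hit  (counter 2, T2.r 1)
[3] T0.load  rd  (counter 2, T0.r 2)
[4] T2.load  rd  (counter 2, T2.r 2)
[5] T1.load  rd  (counter 2, T1.r 2)
[6] T2.cas  hit  (counter 3, T2.r 2)
[7] T1.cas  miss  (counter 3, T1.r 2)
[8] T0.cas  miss  (counter 3, T0.r 2)
[9] T1.load  rd  (counter 3, T1.r 3)
[10] T1.cas  hit  (counter 4, T1.r 3)
[11] T1.load  rd  (counter 4, T1.r 4)
[12] T1.cas  hit  (counter 5, T1.r 4)

counter = 5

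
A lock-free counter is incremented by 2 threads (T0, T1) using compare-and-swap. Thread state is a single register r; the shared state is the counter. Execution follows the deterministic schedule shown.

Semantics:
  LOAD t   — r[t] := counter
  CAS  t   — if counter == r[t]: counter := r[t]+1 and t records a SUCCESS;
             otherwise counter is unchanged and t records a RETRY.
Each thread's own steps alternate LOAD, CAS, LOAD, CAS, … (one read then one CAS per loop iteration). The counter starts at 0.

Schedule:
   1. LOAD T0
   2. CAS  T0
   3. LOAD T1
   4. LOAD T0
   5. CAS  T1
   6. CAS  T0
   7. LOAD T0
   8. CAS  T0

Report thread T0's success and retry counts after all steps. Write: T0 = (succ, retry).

step 1: T0 LOAD ⇒ load; ctr=0 reg=0
step 2: T0 CAS ⇒ ok; ctr=1 reg=0
step 3: T1 LOAD ⇒ load; ctr=1 reg=1
step 4: T0 LOAD ⇒ load; ctr=1 reg=1
step 5: T1 CAS ⇒ ok; ctr=2 reg=1
step 6: T0 CAS ⇒ retry; ctr=2 reg=1
step 7: T0 LOAD ⇒ load; ctr=2 reg=2
step 8: T0 CAS ⇒ ok; ctr=3 reg=2

T0 = (2, 1)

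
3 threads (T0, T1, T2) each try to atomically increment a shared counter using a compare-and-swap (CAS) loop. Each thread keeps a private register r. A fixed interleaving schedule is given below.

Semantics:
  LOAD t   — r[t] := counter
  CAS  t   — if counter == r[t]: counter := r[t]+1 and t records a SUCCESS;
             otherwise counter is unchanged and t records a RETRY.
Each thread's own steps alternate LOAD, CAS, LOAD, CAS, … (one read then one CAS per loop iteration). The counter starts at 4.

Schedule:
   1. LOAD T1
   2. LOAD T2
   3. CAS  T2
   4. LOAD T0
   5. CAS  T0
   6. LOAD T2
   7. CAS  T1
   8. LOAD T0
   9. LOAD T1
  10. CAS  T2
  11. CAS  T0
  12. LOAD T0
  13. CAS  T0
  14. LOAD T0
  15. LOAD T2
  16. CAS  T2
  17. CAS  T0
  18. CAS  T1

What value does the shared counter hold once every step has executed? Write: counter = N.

step 1: T1 LOAD ⇒ load; ctr=4 reg=4
step 2: T2 LOAD ⇒ load; ctr=4 reg=4
step 3: T2 CAS ⇒ ok; ctr=5 reg=4
step 4: T0 LOAD ⇒ load; ctr=5 reg=5
step 5: T0 CAS ⇒ ok; ctr=6 reg=5
step 6: T2 LOAD ⇒ load; ctr=6 reg=6
step 7: T1 CAS ⇒ retry; ctr=6 reg=4
step 8: T0 LOAD ⇒ load; ctr=6 reg=6
step 9: T1 LOAD ⇒ load; ctr=6 reg=6
step 10: T2 CAS ⇒ ok; ctr=7 reg=6
step 11: T0 CAS ⇒ retry; ctr=7 reg=6
step 12: T0 LOAD ⇒ load; ctr=7 reg=7
step 13: T0 CAS ⇒ ok; ctr=8 reg=7
step 14: T0 LOAD ⇒ load; ctr=8 reg=8
step 15: T2 LOAD ⇒ load; ctr=8 reg=8
step 16: T2 CAS ⇒ ok; ctr=9 reg=8
step 17: T0 CAS ⇒ retry; ctr=9 reg=8
step 18: T1 CAS ⇒ retry; ctr=9 reg=6

counter = 9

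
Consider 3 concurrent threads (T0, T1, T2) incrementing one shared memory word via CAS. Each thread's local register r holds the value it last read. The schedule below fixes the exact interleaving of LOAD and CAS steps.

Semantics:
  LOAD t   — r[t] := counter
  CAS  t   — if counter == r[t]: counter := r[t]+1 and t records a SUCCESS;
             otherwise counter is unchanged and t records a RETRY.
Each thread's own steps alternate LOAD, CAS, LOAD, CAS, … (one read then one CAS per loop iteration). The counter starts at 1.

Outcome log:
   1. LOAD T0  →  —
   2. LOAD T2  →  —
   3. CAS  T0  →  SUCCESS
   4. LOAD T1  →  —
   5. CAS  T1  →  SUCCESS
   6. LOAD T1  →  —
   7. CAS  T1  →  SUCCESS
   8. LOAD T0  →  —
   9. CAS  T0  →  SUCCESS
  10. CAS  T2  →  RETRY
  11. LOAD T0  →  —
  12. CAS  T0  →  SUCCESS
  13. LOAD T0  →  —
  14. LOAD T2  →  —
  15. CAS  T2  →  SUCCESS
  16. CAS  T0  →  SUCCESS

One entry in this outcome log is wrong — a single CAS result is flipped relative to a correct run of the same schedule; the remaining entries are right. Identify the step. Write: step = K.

step = 16

Re-executing:
[1] T0.load  rd  (counter 1, T0.r 1)
[2] T2.load  rd  (counter 1, T2.r 1)
[3] T0.cas  hit  (counter 2, T0.r 1)
[4] T1.load  rd  (counter 2, T1.r 2)
[5] T1.cas  hit  (counter 3, T1.r 2)
[6] T1.load  rd  (counter 3, T1.r 3)
[7] T1.cas  hit  (counter 4, T1.r 3)
[8] T0.load  rd  (counter 4, T0.r 4)
[9] T0.cas  hit  (counter 5, T0.r 4)
[10] T2.cas  miss  (counter 5, T2.r 1)
[11] T0.load  rd  (counter 5, T0.r 5)
[12] T0.cas  hit  (counter 6, T0.r 5)
[13] T0.load  rd  (counter 6, T0.r 6)
[14] T2.load  rd  (counter 6, T2.r 6)
[15] T2.cas  hit  (counter 7, T2.r 6)
[16] T0.cas  miss  (counter 7, T0.r 6)
Mismatch at 16.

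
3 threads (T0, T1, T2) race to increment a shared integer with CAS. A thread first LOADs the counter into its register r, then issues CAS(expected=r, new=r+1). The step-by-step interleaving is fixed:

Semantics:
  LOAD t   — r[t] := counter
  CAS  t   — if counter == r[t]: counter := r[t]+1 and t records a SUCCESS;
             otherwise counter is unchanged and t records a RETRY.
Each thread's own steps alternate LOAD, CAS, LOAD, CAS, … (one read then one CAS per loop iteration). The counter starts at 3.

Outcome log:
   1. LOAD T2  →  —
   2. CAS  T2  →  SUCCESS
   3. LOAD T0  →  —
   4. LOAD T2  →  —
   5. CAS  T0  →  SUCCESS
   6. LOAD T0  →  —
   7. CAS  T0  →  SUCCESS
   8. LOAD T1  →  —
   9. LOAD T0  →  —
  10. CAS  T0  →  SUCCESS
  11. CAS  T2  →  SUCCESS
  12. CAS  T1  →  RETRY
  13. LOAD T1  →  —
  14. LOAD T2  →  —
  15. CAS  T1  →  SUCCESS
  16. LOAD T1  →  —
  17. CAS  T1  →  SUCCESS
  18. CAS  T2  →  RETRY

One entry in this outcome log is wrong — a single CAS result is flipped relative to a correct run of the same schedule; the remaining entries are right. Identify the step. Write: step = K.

step = 11

Correct run:
   1) LOAD T2:  M=3  r_T2=3
   2) CAS  T2:  M=4  r_T2=3 ✓
   3) LOAD T0:  M=4  r_T0=4
   4) LOAD T2:  M=4  r_T2=4
   5) CAS  T0:  M=5  r_T0=4 ✓
   6) LOAD T0:  M=5  r_T0=5
   7) CAS  T0:  M=6  r_T0=5 ✓
   8) LOAD T1:  M=6  r_T1=6
   9) LOAD T0:  M=6  r_T0=6
  10) CAS  T0:  M=7  r_T0=6 ✓
  11) CAS  T2:  M=7  r_T2=4 ✗
  12) CAS  T1:  M=7  r_T1=6 ✗
  13) LOAD T1:  M=7  r_T1=7
  14) LOAD T2:  M=7  r_T2=7
  15) CAS  T1:  M=8  r_T1=7 ✓
  16) LOAD T1:  M=8  r_T1=8
  17) CAS  T1:  M=9  r_T1=8 ✓
  18) CAS  T2:  M=9  r_T2=7 ✗
Log disagrees first at step 11.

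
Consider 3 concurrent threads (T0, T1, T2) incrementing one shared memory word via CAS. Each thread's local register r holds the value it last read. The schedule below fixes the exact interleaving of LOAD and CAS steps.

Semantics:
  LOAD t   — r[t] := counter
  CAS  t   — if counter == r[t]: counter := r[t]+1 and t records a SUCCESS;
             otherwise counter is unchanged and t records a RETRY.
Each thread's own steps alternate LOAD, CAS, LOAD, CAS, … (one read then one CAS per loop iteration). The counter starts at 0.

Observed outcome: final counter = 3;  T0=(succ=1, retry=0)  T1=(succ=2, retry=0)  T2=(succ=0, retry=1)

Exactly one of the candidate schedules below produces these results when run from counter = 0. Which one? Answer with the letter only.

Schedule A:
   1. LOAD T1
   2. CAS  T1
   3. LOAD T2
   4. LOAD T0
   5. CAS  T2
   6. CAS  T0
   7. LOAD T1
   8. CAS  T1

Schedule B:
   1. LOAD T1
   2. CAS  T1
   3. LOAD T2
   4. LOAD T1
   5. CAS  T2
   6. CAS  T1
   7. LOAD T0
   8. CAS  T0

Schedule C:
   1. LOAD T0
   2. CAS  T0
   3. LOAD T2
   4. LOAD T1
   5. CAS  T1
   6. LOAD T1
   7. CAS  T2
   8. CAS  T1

Simulating candidate C:
step 1: T0 LOAD ⇒ load; ctr=0 reg=0
step 2: T0 CAS ⇒ ok; ctr=1 reg=0
step 3: T2 LOAD ⇒ load; ctr=1 reg=1
step 4: T1 LOAD ⇒ load; ctr=1 reg=1
step 5: T1 CAS ⇒ ok; ctr=2 reg=1
step 6: T1 LOAD ⇒ load; ctr=2 reg=2
step 7: T2 CAS ⇒ retry; ctr=2 reg=1
step 8: T1 CAS ⇒ ok; ctr=3 reg=2

C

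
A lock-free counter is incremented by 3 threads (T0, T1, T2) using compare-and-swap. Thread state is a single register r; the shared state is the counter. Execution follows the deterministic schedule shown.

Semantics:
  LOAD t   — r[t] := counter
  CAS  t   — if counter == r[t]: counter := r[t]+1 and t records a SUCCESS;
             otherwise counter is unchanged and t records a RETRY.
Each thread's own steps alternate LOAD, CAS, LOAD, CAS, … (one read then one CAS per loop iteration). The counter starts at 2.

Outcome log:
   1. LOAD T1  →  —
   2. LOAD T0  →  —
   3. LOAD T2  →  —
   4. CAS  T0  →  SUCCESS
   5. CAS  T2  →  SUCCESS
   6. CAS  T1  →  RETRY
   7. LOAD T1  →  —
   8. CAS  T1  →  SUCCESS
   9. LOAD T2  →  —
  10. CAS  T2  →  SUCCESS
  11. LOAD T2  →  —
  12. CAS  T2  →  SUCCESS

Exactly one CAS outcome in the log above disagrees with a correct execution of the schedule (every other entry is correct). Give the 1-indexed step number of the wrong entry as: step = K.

Correct run:
[1] T1.load  rd  (counter 2, T1.r 2)
[2] T0.load  rd  (counter 2, T0.r 2)
[3] T2.load  rd  (counter 2, T2.r 2)
[4] T0.cas  hit  (counter 3, T0.r 2)
[5] T2.cas  miss  (counter 3, T2.r 2)
[6] T1.cas  miss  (counter 3, T1.r 2)
[7] T1.load  rd  (counter 3, T1.r 3)
[8] T1.cas  hit  (counter 4, T1.r 3)
[9] T2.load  rd  (counter 4, T2.r 4)
[10] T2.cas  hit  (counter 5, T2.r 4)
[11] T2.load  rd  (counter 5, T2.r 5)
[12] T2.cas  hit  (counter 6, T2.r 5)
Mismatch at 5.

step = 5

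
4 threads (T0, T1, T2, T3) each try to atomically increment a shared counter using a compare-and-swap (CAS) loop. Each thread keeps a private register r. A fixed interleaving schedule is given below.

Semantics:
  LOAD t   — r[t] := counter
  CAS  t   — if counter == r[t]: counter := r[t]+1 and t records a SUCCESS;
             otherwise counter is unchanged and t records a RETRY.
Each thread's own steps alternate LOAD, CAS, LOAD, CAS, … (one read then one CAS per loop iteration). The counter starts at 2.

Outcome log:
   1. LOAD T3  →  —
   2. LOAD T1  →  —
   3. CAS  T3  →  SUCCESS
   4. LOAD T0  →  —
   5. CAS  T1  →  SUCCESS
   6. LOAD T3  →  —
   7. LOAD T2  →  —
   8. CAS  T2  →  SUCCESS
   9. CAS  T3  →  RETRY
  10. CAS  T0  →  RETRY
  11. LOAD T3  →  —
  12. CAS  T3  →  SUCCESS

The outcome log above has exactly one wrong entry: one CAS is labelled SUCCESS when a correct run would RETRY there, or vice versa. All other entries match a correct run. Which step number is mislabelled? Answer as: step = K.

step = 5

Correct run:
   1) LOAD T3:  M=2  r_T3=2
   2) LOAD T1:  M=2  r_T1=2
   3) CAS  T3:  M=3  r_T3=2 ✓
   4) LOAD T0:  M=3  r_T0=3
   5) CAS  T1:  M=3  r_T1=2 ✗
   6) LOAD T3:  M=3  r_T3=3
   7) LOAD T2:  M=3  r_T2=3
   8) CAS  T2:  M=4  r_T2=3 ✓
   9) CAS  T3:  M=4  r_T3=3 ✗
  10) CAS  T0:  M=4  r_T0=3 ✗
  11) LOAD T3:  M=4  r_T3=4
  12) CAS  T3:  M=5  r_T3=4 ✓
Log disagrees first at step 5.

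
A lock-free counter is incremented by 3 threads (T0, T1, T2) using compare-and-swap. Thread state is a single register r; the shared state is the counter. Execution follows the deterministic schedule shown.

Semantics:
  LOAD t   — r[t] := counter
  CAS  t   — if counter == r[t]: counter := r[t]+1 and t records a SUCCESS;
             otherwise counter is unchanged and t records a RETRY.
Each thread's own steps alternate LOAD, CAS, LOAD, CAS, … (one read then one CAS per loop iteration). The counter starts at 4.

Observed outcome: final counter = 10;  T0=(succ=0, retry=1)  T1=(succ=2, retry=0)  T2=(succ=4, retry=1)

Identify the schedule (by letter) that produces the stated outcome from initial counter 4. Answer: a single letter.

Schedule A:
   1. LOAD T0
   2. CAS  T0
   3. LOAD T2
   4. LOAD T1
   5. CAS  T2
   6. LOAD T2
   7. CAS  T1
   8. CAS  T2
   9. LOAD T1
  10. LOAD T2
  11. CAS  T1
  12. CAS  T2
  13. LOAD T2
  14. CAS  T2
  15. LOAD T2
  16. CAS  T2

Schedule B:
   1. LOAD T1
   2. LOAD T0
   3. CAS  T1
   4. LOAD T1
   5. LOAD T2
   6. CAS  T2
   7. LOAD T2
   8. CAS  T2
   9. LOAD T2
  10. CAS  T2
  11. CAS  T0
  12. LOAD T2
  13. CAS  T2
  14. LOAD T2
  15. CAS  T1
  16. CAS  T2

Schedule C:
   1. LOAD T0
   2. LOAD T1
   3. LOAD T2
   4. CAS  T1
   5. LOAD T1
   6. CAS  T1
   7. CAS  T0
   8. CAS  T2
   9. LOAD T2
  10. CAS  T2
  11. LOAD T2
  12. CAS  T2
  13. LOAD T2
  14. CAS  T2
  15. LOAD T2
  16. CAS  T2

Run C:
1. LOAD T0 → mem=4 r[T0]=4 [LOAD]
2. LOAD T1 → mem=4 r[T1]=4 [LOAD]
3. LOAD T2 → mem=4 r[T2]=4 [LOAD]
4. CAS T1 → mem=5 r[T1]=4 [OK]
5. LOAD T1 → mem=5 r[T1]=5 [LOAD]
6. CAS T1 → mem=6 r[T1]=5 [OK]
7. CAS T0 → mem=6 r[T0]=4 [RETRY]
8. CAS T2 → mem=6 r[T2]=4 [RETRY]
9. LOAD T2 → mem=6 r[T2]=6 [LOAD]
10. CAS T2 → mem=7 r[T2]=6 [OK]
11. LOAD T2 → mem=7 r[T2]=7 [LOAD]
12. CAS T2 → mem=8 r[T2]=7 [OK]
13. LOAD T2 → mem=8 r[T2]=8 [LOAD]
14. CAS T2 → mem=9 r[T2]=8 [OK]
15. LOAD T2 → mem=9 r[T2]=9 [LOAD]
16. CAS T2 → mem=10 r[T2]=9 [OK]

C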